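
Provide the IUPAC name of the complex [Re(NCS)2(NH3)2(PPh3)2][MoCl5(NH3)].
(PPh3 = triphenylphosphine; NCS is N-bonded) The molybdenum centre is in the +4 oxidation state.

diamminediisothiocyanatobis(triphenylphosphine)rhenium(III) amminepentachloromolybdate(IV)

Mo is given as +4; the anion's ligand charges sum to -5, so the complex anion is 1−.
A 1:1 salt means the cation carries the equal and opposite charge, 1+.
Cation: ligand charges sum to -2; for the ion to be 1+, Re = +3.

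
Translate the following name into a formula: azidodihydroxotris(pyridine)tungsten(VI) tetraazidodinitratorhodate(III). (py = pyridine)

[W(N3)(OH)2(py)3][Rh(N3)4(NO3)2]

Cation [W…]: ligand charges -3, W(VI) ⇒ ion charge 3+.
Anion [Rh…]: ligand charges -6, Rh(III) ⇒ ion charge 3−.
One 3+ cation balances one 3− anion.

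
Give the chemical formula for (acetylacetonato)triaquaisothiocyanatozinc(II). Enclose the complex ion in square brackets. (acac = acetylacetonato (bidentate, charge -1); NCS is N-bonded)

Ligands: 1 acetylacetonato (acac, -1), 1 isothiocyanato (NCS, -1), 3 aqua (H2O, neutral). Ligand charge sum = -2.
With Zn in oxidation state +2, the complex ion is [Zn...].

[Zn(acac)(H2O)3(NCS)]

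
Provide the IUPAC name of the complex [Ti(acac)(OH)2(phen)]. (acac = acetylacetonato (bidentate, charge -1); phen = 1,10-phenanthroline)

There is no counter-ion, so the complex is neutral overall.
Ligand charges: 1×acetylacetonato (-1 each), 2×hydroxo (-1 each), 1×1,10-phenanthroline (neutral); total -3. So Ti + (-3) = 0, giving Ti = +3.
Ligands are named alphabetically: acetylacetonato before hydroxo before phenanthroline.

(acetylacetonato)dihydroxo(1,10-phenanthroline)titanium(III)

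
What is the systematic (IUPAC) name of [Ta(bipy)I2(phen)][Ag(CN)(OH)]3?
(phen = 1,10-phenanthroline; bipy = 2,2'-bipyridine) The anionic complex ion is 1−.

(2,2'-bipyridine)diiodo(1,10-phenanthroline)tantalum(V) cyanohydroxoargentate(I)

Both ions are complex: the cation is named first with the plain metal name, the anion second with the -ate form; each ion's ligands are alphabetised independently.
The complex anion is given as 1−; its ligand charges sum to -2, so Ag = +1.
With 3 anions per cation, the cation must be 3×1 = 3+.
Cation: ligand charges sum to -2; for the ion to be 3+, Ta = +5.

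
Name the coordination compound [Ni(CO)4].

There is no counter-ion, so the complex is neutral overall.
Ligand charges: 4×carbonyl (neutral); total 0. So Ni + (0) = 0, giving Ni = 0.

tetracarbonylnickel(0)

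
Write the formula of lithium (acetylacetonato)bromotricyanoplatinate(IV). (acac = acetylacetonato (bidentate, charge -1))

Li[Pt(acac)Br(CN)3]

Ligands: 3 cyano (CN, -1), 1 acetylacetonato (acac, -1), 1 bromo (Br, -1). Ligand charge sum = -5.
Charge balance with lithium (+1) requires 1 complex ion per 1 lithium.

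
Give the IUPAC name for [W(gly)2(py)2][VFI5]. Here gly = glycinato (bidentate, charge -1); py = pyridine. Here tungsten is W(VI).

Both ions are complex: the cation is named first with the plain metal name, the anion second with the -ate form; each ion's ligands are alphabetised independently.
W is given as +6; the cation's ligand charges sum to -2, so the complex cation is 4+.
A 1:1 salt means the anion carries the equal and opposite charge, 4−.
Anion: ligand charges sum to -6; for the ion to be 4−, V = +2.

bis(glycinato)bis(pyridine)tungsten(VI) fluoropentaiodovanadate(II)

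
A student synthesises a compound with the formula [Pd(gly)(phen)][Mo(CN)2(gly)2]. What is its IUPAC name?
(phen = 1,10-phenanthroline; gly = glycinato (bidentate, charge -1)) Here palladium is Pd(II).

Pd is given as +2; the cation's ligand charges sum to -1, so the complex cation is 1+.
A 1:1 salt means the anion carries the equal and opposite charge, 1−.
Anion: ligand charges sum to -4; for the ion to be 1−, Mo = +3.

(glycinato)(1,10-phenanthroline)palladium(II) dicyanobis(glycinato)molybdate(III)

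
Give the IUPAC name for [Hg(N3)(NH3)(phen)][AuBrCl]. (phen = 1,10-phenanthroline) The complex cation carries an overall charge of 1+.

ammineazido(1,10-phenanthroline)mercury(II) bromochloroaurate(I)

Both ions are complex: the cation is named first with the plain metal name, the anion second with the -ate form; each ion's ligands are alphabetised independently.
The complex cation is given as 1+; its ligand charges sum to -1, so Hg = +2.
A 1:1 salt means the anion carries the equal and opposite charge, 1−.
Anion: ligand charges sum to -2; for the ion to be 1−, Au = +1.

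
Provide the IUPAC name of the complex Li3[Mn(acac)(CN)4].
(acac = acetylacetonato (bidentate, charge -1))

lithium (acetylacetonato)tetracyanomanganate(II)

The 3 lithium counter-ions carry a total charge of +3, so each complex ion is 3−.
Ligand charges: 4×cyano (-1 each), 1×acetylacetonato (-1 each); total -5. So Mn + (-5) = 3−, giving Mn = +2.
Ligands are named alphabetically: acetylacetonato before cyano.
The complex ion is anionic, so manganese takes the -ate form manganate(II).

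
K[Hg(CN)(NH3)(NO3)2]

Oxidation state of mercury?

+2

1 potassium outside the brackets (+1 each) → the complex ion is 1−.
Ligand charges: 1×NH3 neutral; 2×NO3 = -2; 1×CN = -1; sum -3.
Hg + (-3) = 1− ⇒ Hg is +2.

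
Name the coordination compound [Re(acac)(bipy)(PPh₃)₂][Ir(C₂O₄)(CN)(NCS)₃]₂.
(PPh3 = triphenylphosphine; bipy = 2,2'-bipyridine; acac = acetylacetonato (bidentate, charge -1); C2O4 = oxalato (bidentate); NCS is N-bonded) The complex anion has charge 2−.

(acetylacetonato)(2,2'-bipyridine)bis(triphenylphosphine)rhenium(V) cyanotriisothiocyanatooxalatoiridate(IV)

Both ions are complex: the cation is named first with the plain metal name, the anion second with the -ate form; each ion's ligands are alphabetised independently.
The complex anion is given as 2−; its ligand charges sum to -6, so Ir = +4.
With 2 anions per cation, the cation must be 2×2 = 4+.
Cation: ligand charges sum to -1; for the ion to be 4+, Re = +5.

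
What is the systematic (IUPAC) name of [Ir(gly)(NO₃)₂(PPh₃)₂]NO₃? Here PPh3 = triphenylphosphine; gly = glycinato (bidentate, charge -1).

(glycinato)dinitratobis(triphenylphosphine)iridium(IV) nitrate

The 1 nitrate counter-ion carries a total charge of -1, so each complex ion is 1+.
Ligand charges: 2×triphenylphosphine (neutral), 1×glycinato (-1 each), 2×nitrato (-1 each); total -3. So Ir + (-3) = 1+, giving Ir = +4.
Ligands are named alphabetically: glycinato before nitrato before triphenylphosphine.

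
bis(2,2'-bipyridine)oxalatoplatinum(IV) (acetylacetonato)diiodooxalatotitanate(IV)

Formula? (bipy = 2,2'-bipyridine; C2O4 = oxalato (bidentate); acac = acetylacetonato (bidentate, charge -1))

[Pt(bipy)2(C2O4)][Ti(acac)(C2O4)I2]2

Cation [Pt…]: ligand charges -2, Pt(IV) ⇒ ion charge 2+.
Anion [Ti…]: ligand charges -5, Ti(IV) ⇒ ion charge 1−.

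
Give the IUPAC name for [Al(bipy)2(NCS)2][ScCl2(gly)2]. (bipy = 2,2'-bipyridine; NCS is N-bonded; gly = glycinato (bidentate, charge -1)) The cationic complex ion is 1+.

Both ions are complex: the cation is named first with the plain metal name, the anion second with the -ate form; each ion's ligands are alphabetised independently.
The complex cation is given as 1+; its ligand charges sum to -2, so Al = +3.
A 1:1 salt means the anion carries the equal and opposite charge, 1−.
Anion: ligand charges sum to -4; for the ion to be 1−, Sc = +3.

bis(2,2'-bipyridine)diisothiocyanatoaluminium(III) dichlorobis(glycinato)scandate(III)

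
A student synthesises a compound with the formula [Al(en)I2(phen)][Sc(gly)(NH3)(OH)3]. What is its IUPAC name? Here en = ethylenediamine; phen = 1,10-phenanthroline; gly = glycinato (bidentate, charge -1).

Both ions are complex: the cation is named first with the plain metal name, the anion second with the -ate form; each ion's ligands are alphabetised independently.
Scandium is always +3 in its complexes; the anion's ligand charges sum to -4, so the complex anion is 1−.
A 1:1 salt means the cation carries the equal and opposite charge, 1+.
Cation: ligand charges sum to -2; for the ion to be 1+, Al = +3.

(ethylenediamine)diiodo(1,10-phenanthroline)aluminium(III) ammine(glycinato)trihydroxoscandate(III)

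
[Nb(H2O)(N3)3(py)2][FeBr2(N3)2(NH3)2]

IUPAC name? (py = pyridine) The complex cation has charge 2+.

The complex cation is given as 2+; its ligand charges sum to -3, so Nb = +5.
A 1:1 salt means the anion carries the equal and opposite charge, 2−.
Anion: ligand charges sum to -4; for the ion to be 2−, Fe = +2.

aquatriazidobis(pyridine)niobium(V) diamminediazidodibromoferrate(II)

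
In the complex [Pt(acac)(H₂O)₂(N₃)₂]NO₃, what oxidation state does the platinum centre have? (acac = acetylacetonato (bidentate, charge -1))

+4

1 nitrate outside the brackets (-1 each) → the complex ion is 1+.
Ligand charges: 1×acac = -1; 2×H2O neutral; 2×N3 = -2; sum -3.
Pt + (-3) = 1+ ⇒ Pt is +4.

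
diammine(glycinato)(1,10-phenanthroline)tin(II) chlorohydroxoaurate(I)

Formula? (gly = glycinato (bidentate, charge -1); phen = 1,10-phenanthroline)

Cation [Sn…]: ligand charges -1, Sn(II) ⇒ ion charge 1+.
Anion [Au…]: ligand charges -2, Au(I) ⇒ ion charge 1−.

[Sn(gly)(NH3)2(phen)][AuCl(OH)]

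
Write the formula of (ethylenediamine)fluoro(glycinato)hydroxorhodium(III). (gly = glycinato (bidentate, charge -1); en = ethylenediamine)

Ligands: 1 fluoro (F, -1), 1 glycinato (gly, -1), 1 ethylenediamine (en, neutral), 1 hydroxo (OH, -1). Ligand charge sum = -3.
With Rh in oxidation state +3, the complex ion is [Rh...].

[Rh(en)F(gly)(OH)]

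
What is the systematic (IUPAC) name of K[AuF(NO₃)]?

The 1 potassium counter-ion carries a total charge of +1, so each complex ion is 1−.
Ligand charges: 1×nitrato (-1 each), 1×fluoro (-1 each); total -2. So Au + (-2) = 1−, giving Au = +1.
The complex ion is anionic, so gold takes the -ate form aurate(I).

potassium fluoronitratoaurate(I)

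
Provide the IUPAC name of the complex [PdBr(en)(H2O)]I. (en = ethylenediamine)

The 1 iodide counter-ion carries a total charge of -1, so each complex ion is 1+.
Ligand charges: 1×bromo (-1 each), 1×aqua (neutral), 1×ethylenediamine (neutral); total -1. So Pd + (-1) = 1+, giving Pd = +2.
Ligands are named alphabetically: aqua before bromo before ethylenediamine.

aquabromo(ethylenediamine)palladium(II) iodide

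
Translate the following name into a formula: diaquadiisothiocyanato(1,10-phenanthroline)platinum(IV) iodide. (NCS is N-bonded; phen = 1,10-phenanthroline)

Ligands: 2 isothiocyanato (NCS, -1), 1 1,10-phenanthroline (phen, neutral), 2 aqua (H2O, neutral). Ligand charge sum = -2.
Charge balance with iodide (-1) requires 1 complex ion per 2 iodide.

[Pt(H2O)2(NCS)2(phen)]I2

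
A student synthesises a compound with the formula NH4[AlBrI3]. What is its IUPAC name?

ammonium bromotriiodoaluminate(III)

The 1 ammonium counter-ion carries a total charge of +1, so each complex ion is 1−.
Ligand charges: 1×bromo (-1 each), 3×iodo (-1 each); total -4. So Al + (-4) = 1−, giving Al = +3.
The complex ion is anionic, so aluminium takes the -ate form aluminate(III).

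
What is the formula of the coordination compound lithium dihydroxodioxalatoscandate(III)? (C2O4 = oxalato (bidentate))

Ligands: 2 oxalato (C2O4, -2), 2 hydroxo (OH, -1). Ligand charge sum = -6.
With Sc in oxidation state +3, the complex ion is [Sc...]^3−.
Charge balance with lithium (+1) requires 1 complex ion per 3 lithium.

Li3[Sc(C2O4)2(OH)2]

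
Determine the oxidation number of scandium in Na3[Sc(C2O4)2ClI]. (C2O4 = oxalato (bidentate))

3 sodium outside the brackets (+1 each) → the complex ion is 3−.
Ligand charges: 1×I = -1; 1×Cl = -1; 2×C2O4 = -4; sum -6.
Sc + (-6) = 3− ⇒ Sc is +3.

+3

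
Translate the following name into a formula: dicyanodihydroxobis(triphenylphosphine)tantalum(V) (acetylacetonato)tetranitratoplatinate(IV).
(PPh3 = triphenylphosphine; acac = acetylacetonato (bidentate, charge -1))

Cation [Ta…]: ligand charges -4, Ta(V) ⇒ ion charge 1+.
Anion [Pt…]: ligand charges -5, Pt(IV) ⇒ ion charge 1−.

[Ta(CN)2(OH)2(PPh3)2][Pt(acac)(NO3)4]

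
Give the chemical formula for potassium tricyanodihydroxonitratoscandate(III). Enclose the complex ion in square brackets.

Ligands: 2 hydroxo (OH, -1), 1 nitrato (NO3, -1), 3 cyano (CN, -1). Ligand charge sum = -6.
With Sc in oxidation state +3, the complex ion is [Sc...]^3−.
Charge balance with potassium (+1) requires 1 complex ion per 3 potassium.

K3[Sc(CN)3(NO3)(OH)2]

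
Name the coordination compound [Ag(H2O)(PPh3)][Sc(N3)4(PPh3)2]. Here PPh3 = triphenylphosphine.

Scandium is always +3 in its complexes; the anion's ligand charges sum to -4, so the complex anion is 1−.
A 1:1 salt means the cation carries the equal and opposite charge, 1+.
Cation: ligand charges sum to 0; for the ion to be 1+, Ag = +1.

aqua(triphenylphosphine)silver(I) tetraazidobis(triphenylphosphine)scandate(III)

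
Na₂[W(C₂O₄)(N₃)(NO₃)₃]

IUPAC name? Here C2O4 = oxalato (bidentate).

sodium azidotrinitratooxalatotungstate(IV)

The 2 sodium counter-ions carry a total charge of +2, so each complex ion is 2−.
Ligand charges: 3×nitrato (-1 each), 1×azido (-1 each), 1×oxalato (-2 each); total -6. So W + (-6) = 2−, giving W = +4.
Ligands are named alphabetically: azido before nitrato before oxalato.
The complex ion is anionic, so tungsten takes the -ate form tungstate(IV).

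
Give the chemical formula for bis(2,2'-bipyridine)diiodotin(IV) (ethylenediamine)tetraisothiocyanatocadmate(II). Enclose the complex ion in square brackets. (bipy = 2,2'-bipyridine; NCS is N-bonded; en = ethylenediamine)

[Sn(bipy)2I2][Cd(en)(NCS)4]

Cation [Sn…]: ligand charges -2, Sn(IV) ⇒ ion charge 2+.
Anion [Cd…]: ligand charges -4, Cd(II) ⇒ ion charge 2−.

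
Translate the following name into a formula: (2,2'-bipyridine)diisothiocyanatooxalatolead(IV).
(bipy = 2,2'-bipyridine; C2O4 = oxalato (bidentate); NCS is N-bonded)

Ligands: 1 2,2'-bipyridine (bipy, neutral), 1 oxalato (C2O4, -2), 2 isothiocyanato (NCS, -1). Ligand charge sum = -4.
With Pb in oxidation state +4, the complex ion is [Pb...].

[Pb(bipy)(C2O4)(NCS)2]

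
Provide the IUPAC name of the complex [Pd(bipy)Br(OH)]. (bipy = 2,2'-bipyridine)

There is no counter-ion, so the complex is neutral overall.
Ligand charges: 1×hydroxo (-1 each), 1×2,2'-bipyridine (neutral), 1×bromo (-1 each); total -2. So Pd + (-2) = 0, giving Pd = +2.
Ligands are named alphabetically: bipyridine before bromo before hydroxo.

(2,2'-bipyridine)bromohydroxopalladium(II)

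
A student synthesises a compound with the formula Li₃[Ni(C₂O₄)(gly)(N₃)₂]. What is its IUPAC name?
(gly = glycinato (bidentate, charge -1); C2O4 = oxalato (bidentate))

lithium diazido(glycinato)oxalatonickelate(II)

The 3 lithium counter-ions carry a total charge of +3, so each complex ion is 3−.
Ligand charges: 2×azido (-1 each), 1×glycinato (-1 each), 1×oxalato (-2 each); total -5. So Ni + (-5) = 3−, giving Ni = +2.
Ligands are named alphabetically: azido before glycinato before oxalato.
The complex ion is anionic, so nickel takes the -ate form nickelate(II).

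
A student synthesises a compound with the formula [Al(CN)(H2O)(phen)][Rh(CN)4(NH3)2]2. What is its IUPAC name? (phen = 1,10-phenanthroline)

aquacyano(1,10-phenanthroline)aluminium(III) diamminetetracyanorhodate(III)

Aluminium is always +3 in its complexes; the cation's ligand charges sum to -1, so the complex cation is 2+.
With 2 anions per cation, each anion must be 2/2 = 1−.
Anion: ligand charges sum to -4; for the ion to be 1−, Rh = +3.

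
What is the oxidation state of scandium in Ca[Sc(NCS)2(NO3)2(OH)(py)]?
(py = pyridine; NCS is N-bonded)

+3

1 calcium outside the brackets (+2 each) → the complex ion is 2−.
Ligand charges: 1×OH = -1; 1×py neutral; 2×NO3 = -2; 2×NCS = -2; sum -5.
Sc + (-5) = 2− ⇒ Sc is +3.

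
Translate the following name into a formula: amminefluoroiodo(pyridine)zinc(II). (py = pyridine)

[ZnFI(NH3)(py)]

Ligands: 1 pyridine (py, neutral), 1 fluoro (F, -1), 1 iodo (I, -1), 1 ammine (NH3, neutral). Ligand charge sum = -2.
With Zn in oxidation state +2, the complex ion is [Zn...].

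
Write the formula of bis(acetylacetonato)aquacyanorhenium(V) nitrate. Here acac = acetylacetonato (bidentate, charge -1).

[Re(acac)2(CN)(H2O)](NO3)2

Ligands: 1 aqua (H2O, neutral), 2 acetylacetonato (acac, -1), 1 cyano (CN, -1). Ligand charge sum = -3.
With Re in oxidation state +5, the complex ion is [Re...]^2+.
Charge balance with nitrate (-1) requires 1 complex ion per 2 nitrate.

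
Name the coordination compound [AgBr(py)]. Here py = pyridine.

bromo(pyridine)silver(I)

There is no counter-ion, so the complex is neutral overall.
Ligand charges: 1×pyridine (neutral), 1×bromo (-1 each); total -1. So Ag + (-1) = 0, giving Ag = +1.
Ligands are named alphabetically: bromo before pyridine.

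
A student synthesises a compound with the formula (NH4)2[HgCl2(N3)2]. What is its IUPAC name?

ammonium diazidodichloromercurate(II)

The 2 ammonium counter-ions carry a total charge of +2, so each complex ion is 2−.
Ligand charges: 2×chloro (-1 each), 2×azido (-1 each); total -4. So Hg + (-4) = 2−, giving Hg = +2.
Ligands are named alphabetically: azido before chloro.
The complex ion is anionic, so mercury takes the -ate form mercurate(II).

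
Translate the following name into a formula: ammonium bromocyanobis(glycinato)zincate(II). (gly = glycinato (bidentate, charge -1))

Ligands: 1 bromo (Br, -1), 2 glycinato (gly, -1), 1 cyano (CN, -1). Ligand charge sum = -4.
Charge balance with ammonium (+1) requires 1 complex ion per 2 ammonium.

(NH4)2[ZnBr(CN)(gly)2]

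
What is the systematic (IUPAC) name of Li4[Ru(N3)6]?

lithium hexaazidoruthenate(II)

The 4 lithium counter-ions carry a total charge of +4, so each complex ion is 4−.
Ligand charges: 6×azido (-1 each); total -6. So Ru + (-6) = 4−, giving Ru = +2.
The complex ion is anionic, so ruthenium takes the -ate form ruthenate(II).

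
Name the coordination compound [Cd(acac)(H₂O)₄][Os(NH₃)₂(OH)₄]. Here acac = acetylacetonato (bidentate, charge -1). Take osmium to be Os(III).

(acetylacetonato)tetraaquacadmium(II) diamminetetrahydroxoosmate(III)

Both ions are complex: the cation is named first with the plain metal name, the anion second with the -ate form; each ion's ligands are alphabetised independently.
Os is given as +3; the anion's ligand charges sum to -4, so the complex anion is 1−.
A 1:1 salt means the cation carries the equal and opposite charge, 1+.
Cation: ligand charges sum to -1; for the ion to be 1+, Cd = +2.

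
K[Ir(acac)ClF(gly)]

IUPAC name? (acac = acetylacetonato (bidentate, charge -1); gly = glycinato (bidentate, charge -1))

The 1 potassium counter-ion carries a total charge of +1, so each complex ion is 1−.
Ligand charges: 1×acetylacetonato (-1 each), 1×glycinato (-1 each), 1×fluoro (-1 each), 1×chloro (-1 each); total -4. So Ir + (-4) = 1−, giving Ir = +3.
The complex ion is anionic, so iridium takes the -ate form iridate(III).

potassium (acetylacetonato)chlorofluoro(glycinato)iridate(III)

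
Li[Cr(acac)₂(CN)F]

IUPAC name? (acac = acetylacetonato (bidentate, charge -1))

The 1 lithium counter-ion carries a total charge of +1, so each complex ion is 1−.
Ligand charges: 1×cyano (-1 each), 2×acetylacetonato (-1 each), 1×fluoro (-1 each); total -4. So Cr + (-4) = 1−, giving Cr = +3.
The complex ion is anionic, so chromium takes the -ate form chromate(III).

lithium bis(acetylacetonato)cyanofluorochromate(III)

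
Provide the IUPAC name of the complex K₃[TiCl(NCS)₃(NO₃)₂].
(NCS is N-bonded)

The 3 potassium counter-ions carry a total charge of +3, so each complex ion is 3−.
Ligand charges: 2×nitrato (-1 each), 1×chloro (-1 each), 3×isothiocyanato (-1 each); total -6. So Ti + (-6) = 3−, giving Ti = +3.
Ligands are named alphabetically: chloro before isothiocyanato before nitrato.
The complex ion is anionic, so titanium takes the -ate form titanate(III).

potassium chlorotriisothiocyanatodinitratotitanate(III)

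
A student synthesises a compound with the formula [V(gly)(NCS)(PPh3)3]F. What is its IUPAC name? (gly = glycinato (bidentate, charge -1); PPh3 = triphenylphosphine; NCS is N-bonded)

(glycinato)isothiocyanatotris(triphenylphosphine)vanadium(III) fluoride

The 1 fluoride counter-ion carries a total charge of -1, so each complex ion is 1+.
Ligand charges: 1×glycinato (-1 each), 3×triphenylphosphine (neutral), 1×isothiocyanato (-1 each); total -2. So V + (-2) = 1+, giving V = +3.
Ligands are named alphabetically: glycinato before isothiocyanato before triphenylphosphine.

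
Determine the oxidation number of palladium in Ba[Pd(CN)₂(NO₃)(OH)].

+2

1 barium outside the brackets (+2 each) → the complex ion is 2−.
Ligand charges: 1×OH = -1; 1×NO3 = -1; 2×CN = -2; sum -4.
Pd + (-4) = 2− ⇒ Pd is +2.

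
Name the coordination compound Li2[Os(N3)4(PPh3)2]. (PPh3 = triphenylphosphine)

lithium tetraazidobis(triphenylphosphine)osmate(II)

The 2 lithium counter-ions carry a total charge of +2, so each complex ion is 2−.
Ligand charges: 2×triphenylphosphine (neutral), 4×azido (-1 each); total -4. So Os + (-4) = 2−, giving Os = +2.
Ligands are named alphabetically: azido before triphenylphosphine.
The complex ion is anionic, so osmium takes the -ate form osmate(II).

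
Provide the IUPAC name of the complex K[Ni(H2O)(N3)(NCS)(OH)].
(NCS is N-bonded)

The 1 potassium counter-ion carries a total charge of +1, so each complex ion is 1−.
Ligand charges: 1×hydroxo (-1 each), 1×isothiocyanato (-1 each), 1×aqua (neutral), 1×azido (-1 each); total -3. So Ni + (-3) = 1−, giving Ni = +2.
Ligands are named alphabetically: aqua before azido before hydroxo before isothiocyanato.
The complex ion is anionic, so nickel takes the -ate form nickelate(II).

potassium aquaazidohydroxoisothiocyanatonickelate(II)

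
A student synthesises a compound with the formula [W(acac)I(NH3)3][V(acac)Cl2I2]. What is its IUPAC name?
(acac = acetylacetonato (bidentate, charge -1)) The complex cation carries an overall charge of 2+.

(acetylacetonato)triammineiodotungsten(IV) (acetylacetonato)dichlorodiiodovanadate(III)

Both ions are complex: the cation is named first with the plain metal name, the anion second with the -ate form; each ion's ligands are alphabetised independently.
The complex cation is given as 2+; its ligand charges sum to -2, so W = +4.
A 1:1 salt means the anion carries the equal and opposite charge, 2−.
Anion: ligand charges sum to -5; for the ion to be 2−, V = +3.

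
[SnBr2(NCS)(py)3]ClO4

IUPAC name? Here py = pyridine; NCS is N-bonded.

dibromoisothiocyanatotris(pyridine)tin(IV) perchlorate

The 1 perchlorate counter-ion carries a total charge of -1, so each complex ion is 1+.
Ligand charges: 2×bromo (-1 each), 3×pyridine (neutral), 1×isothiocyanato (-1 each); total -3. So Sn + (-3) = 1+, giving Sn = +4.
Ligands are named alphabetically: bromo before isothiocyanato before pyridine.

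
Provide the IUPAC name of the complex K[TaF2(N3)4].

potassium tetraazidodifluorotantalate(V)

The 1 potassium counter-ion carries a total charge of +1, so each complex ion is 1−.
Ligand charges: 4×azido (-1 each), 2×fluoro (-1 each); total -6. So Ta + (-6) = 1−, giving Ta = +5.
The complex ion is anionic, so tantalum takes the -ate form tantalate(V).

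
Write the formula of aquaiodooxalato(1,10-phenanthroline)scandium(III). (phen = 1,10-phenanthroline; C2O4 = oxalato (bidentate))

[Sc(C2O4)(H2O)I(phen)]

Ligands: 1 1,10-phenanthroline (phen, neutral), 1 iodo (I, -1), 1 aqua (H2O, neutral), 1 oxalato (C2O4, -2). Ligand charge sum = -3.
With Sc in oxidation state +3, the complex ion is [Sc...].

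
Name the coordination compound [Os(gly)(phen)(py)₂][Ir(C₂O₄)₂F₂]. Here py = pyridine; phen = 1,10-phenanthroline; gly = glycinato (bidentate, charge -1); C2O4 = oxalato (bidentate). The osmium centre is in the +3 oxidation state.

(glycinato)(1,10-phenanthroline)bis(pyridine)osmium(III) difluorodioxalatoiridate(IV)

Both ions are complex: the cation is named first with the plain metal name, the anion second with the -ate form; each ion's ligands are alphabetised independently.
Os is given as +3; the cation's ligand charges sum to -1, so the complex cation is 2+.
A 1:1 salt means the anion carries the equal and opposite charge, 2−.
Anion: ligand charges sum to -6; for the ion to be 2−, Ir = +4.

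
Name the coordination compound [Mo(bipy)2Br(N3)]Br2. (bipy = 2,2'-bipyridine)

azidobis(2,2'-bipyridine)bromomolybdenum(IV) bromide

The 2 bromide counter-ions carry a total charge of -2, so each complex ion is 2+.
Ligand charges: 2×2,2'-bipyridine (neutral), 1×bromo (-1 each), 1×azido (-1 each); total -2. So Mo + (-2) = 2+, giving Mo = +4.
Ligands are named alphabetically: azido before bipyridine before bromo.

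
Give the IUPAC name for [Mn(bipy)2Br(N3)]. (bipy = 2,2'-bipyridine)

azidobis(2,2'-bipyridine)bromomanganese(II)

There is no counter-ion, so the complex is neutral overall.
Ligand charges: 2×2,2'-bipyridine (neutral), 1×azido (-1 each), 1×bromo (-1 each); total -2. So Mn + (-2) = 0, giving Mn = +2.
Ligands are named alphabetically: azido before bipyridine before bromo.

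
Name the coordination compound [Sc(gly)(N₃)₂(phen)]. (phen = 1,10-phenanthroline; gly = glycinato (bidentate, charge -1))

There is no counter-ion, so the complex is neutral overall.
Ligand charges: 1×1,10-phenanthroline (neutral), 2×azido (-1 each), 1×glycinato (-1 each); total -3. So Sc + (-3) = 0, giving Sc = +3.
Ligands are named alphabetically: azido before glycinato before phenanthroline.

diazido(glycinato)(1,10-phenanthroline)scandium(III)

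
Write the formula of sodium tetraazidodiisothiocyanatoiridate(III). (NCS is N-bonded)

Ligands: 4 azido (N3, -1), 2 isothiocyanato (NCS, -1). Ligand charge sum = -6.
With Ir in oxidation state +3, the complex ion is [Ir...]^3−.
Charge balance with sodium (+1) requires 1 complex ion per 3 sodium.

Na3[Ir(N3)4(NCS)2]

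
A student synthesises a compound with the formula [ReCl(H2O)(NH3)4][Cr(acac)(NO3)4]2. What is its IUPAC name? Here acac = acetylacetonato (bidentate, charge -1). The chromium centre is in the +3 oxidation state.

tetraammineaquachlororhenium(V) (acetylacetonato)tetranitratochromate(III)

Both ions are complex: the cation is named first with the plain metal name, the anion second with the -ate form; each ion's ligands are alphabetised independently.
Cr is given as +3; the anion's ligand charges sum to -5, so the complex anion is 2−.
With 2 anions per cation, the cation must be 2×2 = 4+.
Cation: ligand charges sum to -1; for the ion to be 4+, Re = +5.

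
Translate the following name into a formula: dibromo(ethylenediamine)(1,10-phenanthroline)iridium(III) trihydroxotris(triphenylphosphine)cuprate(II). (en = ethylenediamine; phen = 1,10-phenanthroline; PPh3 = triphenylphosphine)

[IrBr2(en)(phen)][Cu(OH)3(PPh3)3]

Cation [Ir…]: ligand charges -2, Ir(III) ⇒ ion charge 1+.
Anion [Cu…]: ligand charges -3, Cu(II) ⇒ ion charge 1−.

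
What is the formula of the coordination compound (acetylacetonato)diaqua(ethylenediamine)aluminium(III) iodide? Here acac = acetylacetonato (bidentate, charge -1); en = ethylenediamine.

[Al(acac)(en)(H2O)2]I2

Ligands: 1 acetylacetonato (acac, -1), 1 ethylenediamine (en, neutral), 2 aqua (H2O, neutral). Ligand charge sum = -1.
With Al in oxidation state +3, the complex ion is [Al...]^2+.
Charge balance with iodide (-1) requires 1 complex ion per 2 iodide.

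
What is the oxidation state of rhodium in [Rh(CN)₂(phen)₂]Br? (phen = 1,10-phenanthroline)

1 bromide outside the brackets (-1 each) → the complex ion is 1+.
Ligand charges: 2×CN = -2; 2×phen neutral; sum -2.
Rh + (-2) = 1+ ⇒ Rh is +3.

+3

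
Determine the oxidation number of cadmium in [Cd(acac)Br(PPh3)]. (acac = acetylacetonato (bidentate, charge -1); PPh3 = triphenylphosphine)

+2

No counter-ion: the bracketed complex is neutral.
Ligand charges: 1×Br = -1; 1×acac = -1; 1×PPh3 neutral; sum -2.
Cd + (-2) = 0 ⇒ Cd is +2.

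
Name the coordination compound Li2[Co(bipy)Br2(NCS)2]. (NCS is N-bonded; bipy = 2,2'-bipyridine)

The 2 lithium counter-ions carry a total charge of +2, so each complex ion is 2−.
Ligand charges: 2×isothiocyanato (-1 each), 1×2,2'-bipyridine (neutral), 2×bromo (-1 each); total -4. So Co + (-4) = 2−, giving Co = +2.
The complex ion is anionic, so cobalt takes the -ate form cobaltate(II).

lithium (2,2'-bipyridine)dibromodiisothiocyanatocobaltate(II)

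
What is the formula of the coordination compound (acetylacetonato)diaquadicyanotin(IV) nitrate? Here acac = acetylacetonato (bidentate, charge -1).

[Sn(acac)(CN)2(H2O)2]NO3

Ligands: 1 acetylacetonato (acac, -1), 2 aqua (H2O, neutral), 2 cyano (CN, -1). Ligand charge sum = -3.
With Sn in oxidation state +4, the complex ion is [Sn...]^1+.
Charge balance with nitrate (-1) requires 1 complex ion per 1 nitrate.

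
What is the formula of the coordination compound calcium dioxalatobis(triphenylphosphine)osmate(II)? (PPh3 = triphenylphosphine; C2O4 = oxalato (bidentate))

Ca[Os(C2O4)2(PPh3)2]

Ligands: 2 triphenylphosphine (PPh3, neutral), 2 oxalato (C2O4, -2). Ligand charge sum = -4.
Charge balance with calcium (+2) requires 1 complex ion per 1 calcium.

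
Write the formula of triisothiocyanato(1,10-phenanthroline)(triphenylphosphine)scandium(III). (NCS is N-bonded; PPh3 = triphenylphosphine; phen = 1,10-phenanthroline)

Ligands: 3 isothiocyanato (NCS, -1), 1 triphenylphosphine (PPh3, neutral), 1 1,10-phenanthroline (phen, neutral). Ligand charge sum = -3.
With Sc in oxidation state +3, the complex ion is [Sc...].

[Sc(NCS)3(phen)(PPh3)]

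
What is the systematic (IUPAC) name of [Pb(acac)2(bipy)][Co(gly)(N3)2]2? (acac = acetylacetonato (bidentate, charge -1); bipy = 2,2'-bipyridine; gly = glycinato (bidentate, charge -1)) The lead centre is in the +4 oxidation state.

Both ions are complex: the cation is named first with the plain metal name, the anion second with the -ate form; each ion's ligands are alphabetised independently.
Pb is given as +4; the cation's ligand charges sum to -2, so the complex cation is 2+.
With 2 anions per cation, each anion must be 2/2 = 1−.
Anion: ligand charges sum to -3; for the ion to be 1−, Co = +2.

bis(acetylacetonato)(2,2'-bipyridine)lead(IV) diazido(glycinato)cobaltate(II)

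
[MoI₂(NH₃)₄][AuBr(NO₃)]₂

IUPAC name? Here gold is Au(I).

Au is given as +1; the anion's ligand charges sum to -2, so the complex anion is 1−.
With 2 anions per cation, the cation must be 2×1 = 2+.
Cation: ligand charges sum to -2; for the ion to be 2+, Mo = +4.

tetraamminediiodomolybdenum(IV) bromonitratoaurate(I)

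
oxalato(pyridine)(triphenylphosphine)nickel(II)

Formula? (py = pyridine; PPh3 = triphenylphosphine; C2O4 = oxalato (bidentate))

Ligands: 1 pyridine (py, neutral), 1 triphenylphosphine (PPh3, neutral), 1 oxalato (C2O4, -2). Ligand charge sum = -2.
With Ni in oxidation state +2, the complex ion is [Ni...].

[Ni(C2O4)(PPh3)(py)]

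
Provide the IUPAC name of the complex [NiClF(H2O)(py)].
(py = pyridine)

There is no counter-ion, so the complex is neutral overall.
Ligand charges: 1×pyridine (neutral), 1×aqua (neutral), 1×fluoro (-1 each), 1×chloro (-1 each); total -2. So Ni + (-2) = 0, giving Ni = +2.
Ligands are named alphabetically: aqua before chloro before fluoro before pyridine.

aquachlorofluoro(pyridine)nickel(II)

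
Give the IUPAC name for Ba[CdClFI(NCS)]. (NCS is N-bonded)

The 1 barium counter-ion carries a total charge of +2, so each complex ion is 2−.
Ligand charges: 1×isothiocyanato (-1 each), 1×chloro (-1 each), 1×iodo (-1 each), 1×fluoro (-1 each); total -4. So Cd + (-4) = 2−, giving Cd = +2.
The complex ion is anionic, so cadmium takes the -ate form cadmate(II).

barium chlorofluoroiodoisothiocyanatocadmate(II)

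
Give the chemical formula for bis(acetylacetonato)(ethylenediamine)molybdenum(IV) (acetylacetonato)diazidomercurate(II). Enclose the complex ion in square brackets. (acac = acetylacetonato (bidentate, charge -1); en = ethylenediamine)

Cation [Mo…]: ligand charges -2, Mo(IV) ⇒ ion charge 2+.
Anion [Hg…]: ligand charges -3, Hg(II) ⇒ ion charge 1−.

[Mo(acac)2(en)][Hg(acac)(N3)2]2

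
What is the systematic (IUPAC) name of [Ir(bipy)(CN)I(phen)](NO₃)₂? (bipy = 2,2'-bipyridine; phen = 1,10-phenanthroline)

(2,2'-bipyridine)cyanoiodo(1,10-phenanthroline)iridium(IV) nitrate

The 2 nitrate counter-ions carry a total charge of -2, so each complex ion is 2+.
Ligand charges: 1×2,2'-bipyridine (neutral), 1×iodo (-1 each), 1×1,10-phenanthroline (neutral), 1×cyano (-1 each); total -2. So Ir + (-2) = 2+, giving Ir = +4.
Ligands are named alphabetically: bipyridine before cyano before iodo before phenanthroline.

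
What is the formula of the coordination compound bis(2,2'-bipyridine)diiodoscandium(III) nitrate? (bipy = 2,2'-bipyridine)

[Sc(bipy)2I2]NO3

Ligands: 2 iodo (I, -1), 2 2,2'-bipyridine (bipy, neutral). Ligand charge sum = -2.
With Sc in oxidation state +3, the complex ion is [Sc...]^1+.
Charge balance with nitrate (-1) requires 1 complex ion per 1 nitrate.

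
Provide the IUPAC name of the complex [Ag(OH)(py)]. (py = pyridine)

hydroxo(pyridine)silver(I)

There is no counter-ion, so the complex is neutral overall.
Ligand charges: 1×pyridine (neutral), 1×hydroxo (-1 each); total -1. So Ag + (-1) = 0, giving Ag = +1.
Ligands are named alphabetically: hydroxo before pyridine.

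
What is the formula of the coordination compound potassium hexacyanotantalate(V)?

K[Ta(CN)6]

Ligands: 6 cyano (CN, -1). Ligand charge sum = -6.
With Ta in oxidation state +5, the complex ion is [Ta...]^1−.
Charge balance with potassium (+1) requires 1 complex ion per 1 potassium.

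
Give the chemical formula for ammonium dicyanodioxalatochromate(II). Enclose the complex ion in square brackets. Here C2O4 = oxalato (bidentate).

(NH4)4[Cr(C2O4)2(CN)2]

Ligands: 2 oxalato (C2O4, -2), 2 cyano (CN, -1). Ligand charge sum = -6.
Charge balance with ammonium (+1) requires 1 complex ion per 4 ammonium.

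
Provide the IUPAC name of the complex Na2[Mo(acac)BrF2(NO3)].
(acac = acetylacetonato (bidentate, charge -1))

The 2 sodium counter-ions carry a total charge of +2, so each complex ion is 2−.
Ligand charges: 1×acetylacetonato (-1 each), 1×bromo (-1 each), 1×nitrato (-1 each), 2×fluoro (-1 each); total -5. So Mo + (-5) = 2−, giving Mo = +3.
Ligands are named alphabetically: acetylacetonato before bromo before fluoro before nitrato.
The complex ion is anionic, so molybdenum takes the -ate form molybdate(III).

sodium (acetylacetonato)bromodifluoronitratomolybdate(III)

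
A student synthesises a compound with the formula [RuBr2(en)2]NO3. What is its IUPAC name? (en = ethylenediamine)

The 1 nitrate counter-ion carries a total charge of -1, so each complex ion is 1+.
Ligand charges: 2×ethylenediamine (neutral), 2×bromo (-1 each); total -2. So Ru + (-2) = 1+, giving Ru = +3.
Ligands are named alphabetically: bromo before ethylenediamine.

dibromobis(ethylenediamine)ruthenium(III) nitrate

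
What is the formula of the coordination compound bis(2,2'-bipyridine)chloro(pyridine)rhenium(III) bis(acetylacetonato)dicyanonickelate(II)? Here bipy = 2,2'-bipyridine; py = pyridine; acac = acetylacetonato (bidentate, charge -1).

[Re(bipy)2Cl(py)][Ni(acac)2(CN)2]

Cation [Re…]: ligand charges -1, Re(III) ⇒ ion charge 2+.
Anion [Ni…]: ligand charges -4, Ni(II) ⇒ ion charge 2−.
One 2+ cation balances one 2− anion.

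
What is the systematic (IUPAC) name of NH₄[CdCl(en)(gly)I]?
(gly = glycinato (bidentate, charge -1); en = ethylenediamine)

The 1 ammonium counter-ion carries a total charge of +1, so each complex ion is 1−.
Ligand charges: 1×glycinato (-1 each), 1×iodo (-1 each), 1×chloro (-1 each), 1×ethylenediamine (neutral); total -3. So Cd + (-3) = 1−, giving Cd = +2.
Ligands are named alphabetically: chloro before ethylenediamine before glycinato before iodo.
The complex ion is anionic, so cadmium takes the -ate form cadmate(II).

ammonium chloro(ethylenediamine)(glycinato)iodocadmate(II)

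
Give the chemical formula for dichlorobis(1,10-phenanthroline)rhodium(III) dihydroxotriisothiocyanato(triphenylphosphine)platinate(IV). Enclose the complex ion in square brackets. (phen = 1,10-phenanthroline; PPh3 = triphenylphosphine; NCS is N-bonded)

[RhCl2(phen)2][Pt(NCS)3(OH)2(PPh3)]

Cation [Rh…]: ligand charges -2, Rh(III) ⇒ ion charge 1+.
Anion [Pt…]: ligand charges -5, Pt(IV) ⇒ ion charge 1−.
One 1+ cation balances one 1− anion.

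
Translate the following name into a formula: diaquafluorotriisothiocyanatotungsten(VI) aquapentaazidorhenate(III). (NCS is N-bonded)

[WF(H2O)2(NCS)3][Re(H2O)(N3)5]

Cation [W…]: ligand charges -4, W(VI) ⇒ ion charge 2+.
Anion [Re…]: ligand charges -5, Re(III) ⇒ ion charge 2−.
One 2+ cation balances one 2− anion.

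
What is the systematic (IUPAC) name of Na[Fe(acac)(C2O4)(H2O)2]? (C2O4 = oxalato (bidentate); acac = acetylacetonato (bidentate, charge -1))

The 1 sodium counter-ion carries a total charge of +1, so each complex ion is 1−.
Ligand charges: 1×oxalato (-2 each), 1×acetylacetonato (-1 each), 2×aqua (neutral); total -3. So Fe + (-3) = 1−, giving Fe = +2.
Ligands are named alphabetically: acetylacetonato before aqua before oxalato.
The complex ion is anionic, so iron takes the -ate form ferrate(II).

sodium (acetylacetonato)diaquaoxalatoferrate(II)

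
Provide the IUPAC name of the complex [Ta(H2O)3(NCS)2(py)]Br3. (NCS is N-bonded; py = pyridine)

triaquadiisothiocyanato(pyridine)tantalum(V) bromide

The 3 bromide counter-ions carry a total charge of -3, so each complex ion is 3+.
Ligand charges: 2×isothiocyanato (-1 each), 1×pyridine (neutral), 3×aqua (neutral); total -2. So Ta + (-2) = 3+, giving Ta = +5.
Ligands are named alphabetically: aqua before isothiocyanato before pyridine.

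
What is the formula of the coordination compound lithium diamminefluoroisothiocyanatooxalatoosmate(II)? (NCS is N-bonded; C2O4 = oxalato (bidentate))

Ligands: 1 fluoro (F, -1), 1 isothiocyanato (NCS, -1), 1 oxalato (C2O4, -2), 2 ammine (NH3, neutral). Ligand charge sum = -4.
With Os in oxidation state +2, the complex ion is [Os...]^2−.
Charge balance with lithium (+1) requires 1 complex ion per 2 lithium.

Li2[Os(C2O4)F(NCS)(NH3)2]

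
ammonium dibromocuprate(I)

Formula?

NH4[CuBr2]

Ligands: 2 bromo (Br, -1). Ligand charge sum = -2.
Charge balance with ammonium (+1) requires 1 complex ion per 1 ammonium.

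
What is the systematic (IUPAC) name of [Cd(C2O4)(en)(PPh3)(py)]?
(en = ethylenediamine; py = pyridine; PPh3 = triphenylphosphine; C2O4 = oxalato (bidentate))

(ethylenediamine)oxalato(pyridine)(triphenylphosphine)cadmium(II)

There is no counter-ion, so the complex is neutral overall.
Ligand charges: 1×ethylenediamine (neutral), 1×pyridine (neutral), 1×triphenylphosphine (neutral), 1×oxalato (-2 each); total -2. So Cd + (-2) = 0, giving Cd = +2.
Ligands are named alphabetically: ethylenediamine before oxalato before pyridine before triphenylphosphine.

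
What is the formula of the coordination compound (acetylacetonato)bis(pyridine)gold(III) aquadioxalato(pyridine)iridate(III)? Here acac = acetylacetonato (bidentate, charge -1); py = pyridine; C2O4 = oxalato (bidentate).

Cation [Au…]: ligand charges -1, Au(III) ⇒ ion charge 2+.
Anion [Ir…]: ligand charges -4, Ir(III) ⇒ ion charge 1−.

[Au(acac)(py)2][Ir(C2O4)2(H2O)(py)]2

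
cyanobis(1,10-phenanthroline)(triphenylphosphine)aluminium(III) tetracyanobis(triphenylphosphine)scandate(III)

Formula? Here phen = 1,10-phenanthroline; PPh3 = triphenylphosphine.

Cation [Al…]: ligand charges -1, Al(III) ⇒ ion charge 2+.
Anion [Sc…]: ligand charges -4, Sc(III) ⇒ ion charge 1−.

[Al(CN)(phen)2(PPh3)][Sc(CN)4(PPh3)2]2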